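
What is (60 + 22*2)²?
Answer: 10816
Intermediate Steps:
(60 + 22*2)² = (60 + 44)² = 104² = 10816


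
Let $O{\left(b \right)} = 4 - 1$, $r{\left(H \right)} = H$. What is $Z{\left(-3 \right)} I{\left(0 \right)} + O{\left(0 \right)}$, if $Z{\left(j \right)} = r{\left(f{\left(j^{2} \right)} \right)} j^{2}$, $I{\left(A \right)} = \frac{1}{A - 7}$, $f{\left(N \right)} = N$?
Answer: $- \frac{60}{7} \approx -8.5714$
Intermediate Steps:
$I{\left(A \right)} = \frac{1}{-7 + A}$
$O{\left(b \right)} = 3$ ($O{\left(b \right)} = 4 - 1 = 3$)
$Z{\left(j \right)} = j^{4}$ ($Z{\left(j \right)} = j^{2} j^{2} = j^{4}$)
$Z{\left(-3 \right)} I{\left(0 \right)} + O{\left(0 \right)} = \frac{\left(-3\right)^{4}}{-7 + 0} + 3 = \frac{81}{-7} + 3 = 81 \left(- \frac{1}{7}\right) + 3 = - \frac{81}{7} + 3 = - \frac{60}{7}$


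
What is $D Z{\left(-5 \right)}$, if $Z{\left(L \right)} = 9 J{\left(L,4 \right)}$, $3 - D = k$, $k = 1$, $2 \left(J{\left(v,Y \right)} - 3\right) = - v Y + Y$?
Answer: $270$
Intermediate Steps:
$J{\left(v,Y \right)} = 3 + \frac{Y}{2} - \frac{Y v}{2}$ ($J{\left(v,Y \right)} = 3 + \frac{- v Y + Y}{2} = 3 + \frac{- Y v + Y}{2} = 3 + \frac{Y - Y v}{2} = 3 - \left(- \frac{Y}{2} + \frac{Y v}{2}\right) = 3 + \frac{Y}{2} - \frac{Y v}{2}$)
$D = 2$ ($D = 3 - 1 = 2$)
$Z{\left(L \right)} = 45 - 18 L$ ($Z{\left(L \right)} = 9 \left(3 + \frac{1}{2} \cdot 4 - 2 L\right) = 9 \left(3 + 2 - 2 L\right) = 9 \left(5 - 2 L\right) = 45 - 18 L$)
$D Z{\left(-5 \right)} = 2 \left(45 - -90\right) = 2 \left(45 + 90\right) = 2 \cdot 135 = 270$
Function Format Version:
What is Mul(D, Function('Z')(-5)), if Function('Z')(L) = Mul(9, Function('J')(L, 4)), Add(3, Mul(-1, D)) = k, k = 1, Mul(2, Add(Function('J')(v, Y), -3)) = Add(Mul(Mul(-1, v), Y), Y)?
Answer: 270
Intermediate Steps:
Function('J')(v, Y) = Add(3, Mul(Rational(1, 2), Y), Mul(Rational(-1, 2), Y, v)) (Function('J')(v, Y) = Add(3, Mul(Rational(1, 2), Add(Mul(Mul(-1, v), Y), Y))) = Add(3, Mul(Rational(1, 2), Add(Mul(-1, Y, v), Y))) = Add(3, Mul(Rational(1, 2), Add(Y, Mul(-1, Y, v)))) = Add(3, Add(Mul(Rational(1, 2), Y), Mul(Rational(-1, 2), Y, v))) = Add(3, Mul(Rational(1, 2), Y), Mul(Rational(-1, 2), Y, v)))
D = 2 (D = Add(3, Mul(-1, 1)) = Add(3, -1) = 2)
Function('Z')(L) = Add(45, Mul(-18, L)) (Function('Z')(L) = Mul(9, Add(3, Mul(Rational(1, 2), 4), Mul(Rational(-1, 2), 4, L))) = Mul(9, Add(3, 2, Mul(-2, L))) = Mul(9, Add(5, Mul(-2, L))) = Add(45, Mul(-18, L)))
Mul(D, Function('Z')(-5)) = Mul(2, Add(45, Mul(-18, -5))) = Mul(2, Add(45, 90)) = Mul(2, 135) = 270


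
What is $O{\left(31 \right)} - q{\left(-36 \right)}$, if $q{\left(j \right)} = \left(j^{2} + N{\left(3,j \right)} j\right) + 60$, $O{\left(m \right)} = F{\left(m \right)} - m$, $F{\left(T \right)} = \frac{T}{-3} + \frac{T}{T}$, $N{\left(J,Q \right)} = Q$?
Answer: $- \frac{8077}{3} \approx -2692.3$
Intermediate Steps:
$F{\left(T \right)} = 1 - \frac{T}{3}$ ($F{\left(T \right)} = T \left(- \frac{1}{3}\right) + 1 = - \frac{T}{3} + 1 = 1 - \frac{T}{3}$)
$O{\left(m \right)} = 1 - \frac{4 m}{3}$ ($O{\left(m \right)} = \left(1 - \frac{m}{3}\right) - m = 1 - \frac{4 m}{3}$)
$q{\left(j \right)} = 60 + 2 j^{2}$ ($q{\left(j \right)} = \left(j^{2} + j j\right) + 60 = \left(j^{2} + j^{2}\right) + 60 = 2 j^{2} + 60 = 60 + 2 j^{2}$)
$O{\left(31 \right)} - q{\left(-36 \right)} = \left(1 - \frac{124}{3}\right) - \left(60 + 2 \left(-36\right)^{2}\right) = \left(1 - \frac{124}{3}\right) - \left(60 + 2 \cdot 1296\right) = - \frac{121}{3} - \left(60 + 2592\right) = - \frac{121}{3} - 2652 = - \frac{8077}{3}$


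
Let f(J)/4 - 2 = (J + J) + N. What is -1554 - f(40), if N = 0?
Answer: -1882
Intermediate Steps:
f(J) = 8 + 8*J (f(J) = 8 + 4*((J + J) + 0) = 8 + 4*(2*J + 0) = 8 + 4*(2*J) = 8 + 8*J)
-1554 - f(40) = -1554 - (8 + 8*40) = -1554 - (8 + 320) = -1554 - 1*328 = -1554 - 328 = -1882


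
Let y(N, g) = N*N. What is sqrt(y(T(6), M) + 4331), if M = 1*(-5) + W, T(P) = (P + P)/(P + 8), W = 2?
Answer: sqrt(212255)/7 ≈ 65.816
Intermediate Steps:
T(P) = 2*P/(8 + P) (T(P) = (2*P)/(8 + P) = 2*P/(8 + P))
M = -3 (M = 1*(-5) + 2 = -5 + 2 = -3)
y(N, g) = N**2
sqrt(y(T(6), M) + 4331) = sqrt((2*6/(8 + 6))**2 + 4331) = sqrt((2*6/14)**2 + 4331) = sqrt((2*6*(1/14))**2 + 4331) = sqrt((6/7)**2 + 4331) = sqrt(36/49 + 4331) = sqrt(212255/49) = sqrt(212255)/7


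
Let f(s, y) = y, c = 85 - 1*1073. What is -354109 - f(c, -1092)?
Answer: -353017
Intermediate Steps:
c = -988 (c = 85 - 1073 = -988)
-354109 - f(c, -1092) = -354109 - 1*(-1092) = -354109 + 1092 = -353017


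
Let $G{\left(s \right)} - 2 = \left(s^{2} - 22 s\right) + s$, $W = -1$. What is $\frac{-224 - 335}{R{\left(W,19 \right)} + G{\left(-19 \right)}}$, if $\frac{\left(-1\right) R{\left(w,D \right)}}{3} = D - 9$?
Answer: $- \frac{559}{732} \approx -0.76366$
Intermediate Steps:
$G{\left(s \right)} = 2 + s^{2} - 21 s$ ($G{\left(s \right)} = 2 + \left(\left(s^{2} - 22 s\right) + s\right) = 2 + \left(s^{2} - 21 s\right) = 2 + s^{2} - 21 s$)
$R{\left(w,D \right)} = 27 - 3 D$ ($R{\left(w,D \right)} = - 3 \left(D - 9\right) = - 3 \left(-9 + D\right) = 27 - 3 D$)
$\frac{-224 - 335}{R{\left(W,19 \right)} + G{\left(-19 \right)}} = \frac{-224 - 335}{\left(27 - 57\right) + \left(2 + \left(-19\right)^{2} - -399\right)} = - \frac{559}{\left(27 - 57\right) + \left(2 + 361 + 399\right)} = - \frac{559}{-30 + 762} = - \frac{559}{732}$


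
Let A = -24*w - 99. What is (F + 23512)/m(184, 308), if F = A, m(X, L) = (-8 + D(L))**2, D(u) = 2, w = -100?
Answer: 25813/36 ≈ 717.03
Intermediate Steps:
m(X, L) = 36 (m(X, L) = (-8 + 2)**2 = (-6)**2 = 36)
A = 2301 (A = -24*(-100) - 99 = 2400 - 99 = 2301)
F = 2301
(F + 23512)/m(184, 308) = (2301 + 23512)/36 = 25813*(1/36) = 25813/36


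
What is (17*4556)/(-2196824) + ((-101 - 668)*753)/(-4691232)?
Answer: 5409172703/61344113376 ≈ 0.088178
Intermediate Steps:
(17*4556)/(-2196824) + ((-101 - 668)*753)/(-4691232) = 77452*(-1/2196824) - 769*753*(-1/4691232) = -19363/549206 - 579057*(-1/4691232) = -19363/549206 + 193019/1563744 = 5409172703/61344113376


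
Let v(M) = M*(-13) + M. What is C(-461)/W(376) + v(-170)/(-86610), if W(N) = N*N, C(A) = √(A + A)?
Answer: -68/2887 + I*√922/141376 ≈ -0.023554 + 0.00021478*I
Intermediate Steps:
C(A) = √2*√A (C(A) = √(2*A) = √2*√A)
v(M) = -12*M (v(M) = -13*M + M = -12*M)
W(N) = N²
C(-461)/W(376) + v(-170)/(-86610) = (√2*√(-461))/(376²) - 12*(-170)/(-86610) = (√2*(I*√461))/141376 + 2040*(-1/86610) = (I*√922)*(1/141376) - 68/2887 = I*√922/141376 - 68/2887 = -68/2887 + I*√922/141376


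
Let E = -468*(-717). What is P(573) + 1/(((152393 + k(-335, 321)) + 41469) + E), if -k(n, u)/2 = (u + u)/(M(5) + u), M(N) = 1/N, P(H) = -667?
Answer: -283554668345/425119444 ≈ -667.00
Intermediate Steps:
k(n, u) = -4*u/(⅕ + u) (k(n, u) = -2*(u + u)/(1/5 + u) = -2*2*u/(⅕ + u) = -4*u/(⅕ + u))
E = 335556
P(573) + 1/(((152393 + k(-335, 321)) + 41469) + E) = -667 + 1/(((152393 - 20*321/(1 + 5*321)) + 41469) + 335556) = -667 + 1/(((152393 - 20*321/(1 + 1605)) + 41469) + 335556) = -667 + 1/(((152393 - 20*321/1606) + 41469) + 335556) = -667 + 1/(((152393 - 20*321*1/1606) + 41469) + 335556) = -667 + 1/(((152393 - 3210/803) + 41469) + 335556) = -667 + 1/((122368369/803 + 41469) + 335556) = -667 + 1/(155667976/803 + 335556) = -667 + 1/(425119444/803) = -667 + 803/425119444 = -283554668345/425119444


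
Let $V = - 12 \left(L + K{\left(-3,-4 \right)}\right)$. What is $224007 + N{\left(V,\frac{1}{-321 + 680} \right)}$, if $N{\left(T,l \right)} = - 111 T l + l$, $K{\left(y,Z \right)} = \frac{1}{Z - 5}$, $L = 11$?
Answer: $\frac{80433018}{359} \approx 2.2405 \cdot 10^{5}$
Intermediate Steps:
$K{\left(y,Z \right)} = \frac{1}{-5 + Z}$
$V = - \frac{392}{3}$ ($V = - 12 \left(11 + \frac{1}{-5 - 4}\right) = - 12 \left(11 + \frac{1}{-9}\right) = - 12 \left(11 - \frac{1}{9}\right) = \left(-12\right) \frac{98}{9} = - \frac{392}{3} \approx -130.67$)
$N{\left(T,l \right)} = l - 111 T l$ ($N{\left(T,l \right)} = - 111 T l + l = l - 111 T l$)
$224007 + N{\left(V,\frac{1}{-321 + 680} \right)} = 224007 + \frac{1 - -14504}{-321 + 680} = 224007 + \frac{1 + 14504}{359} = 224007 + \frac{1}{359} \cdot 14505 = 224007 + \frac{14505}{359} = \frac{80433018}{359}$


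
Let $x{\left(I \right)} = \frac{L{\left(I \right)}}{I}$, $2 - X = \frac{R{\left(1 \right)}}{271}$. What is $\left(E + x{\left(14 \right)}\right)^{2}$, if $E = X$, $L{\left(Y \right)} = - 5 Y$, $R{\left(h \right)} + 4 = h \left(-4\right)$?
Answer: $\frac{648025}{73441} \approx 8.8237$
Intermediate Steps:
$R{\left(h \right)} = -4 - 4 h$ ($R{\left(h \right)} = -4 + h \left(-4\right) = -4 - 4 h$)
$X = \frac{550}{271}$ ($X = 2 - \frac{-4 - 4}{271} = 2 - \left(-4 - 4\right) \frac{1}{271} = 2 - \left(-8\right) \frac{1}{271} = 2 - - \frac{8}{271} = 2 + \frac{8}{271} = \frac{550}{271} \approx 2.0295$)
$E = \frac{550}{271} \approx 2.0295$
$x{\left(I \right)} = -5$ ($x{\left(I \right)} = \frac{\left(-5\right) I}{I} = -5$)
$\left(E + x{\left(14 \right)}\right)^{2} = \left(\frac{550}{271} - 5\right)^{2} = \left(- \frac{805}{271}\right)^{2} = \frac{648025}{73441}$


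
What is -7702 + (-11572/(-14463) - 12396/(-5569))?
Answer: -620109602978/80544447 ≈ -7699.0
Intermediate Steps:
-7702 + (-11572/(-14463) - 12396/(-5569)) = -7702 + (-11572*(-1/14463) - 12396*(-1/5569)) = -7702 + (11572/14463 + 12396/5569) = -7702 + 243727816/80544447 = -620109602978/80544447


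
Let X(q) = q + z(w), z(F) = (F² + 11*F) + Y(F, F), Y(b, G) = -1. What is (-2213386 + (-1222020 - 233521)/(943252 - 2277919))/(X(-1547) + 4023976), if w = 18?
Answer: -2954131796921/5369298607650 ≈ -0.55019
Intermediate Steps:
z(F) = -1 + F² + 11*F (z(F) = (F² + 11*F) - 1 = -1 + F² + 11*F)
X(q) = 521 + q (X(q) = q + (-1 + 18² + 11*18) = q + (-1 + 324 + 198) = q + 521 = 521 + q)
(-2213386 + (-1222020 - 233521)/(943252 - 2277919))/(X(-1547) + 4023976) = (-2213386 + (-1222020 - 233521)/(943252 - 2277919))/((521 - 1547) + 4023976) = (-2213386 - 1455541/(-1334667))/(-1026 + 4023976) = (-2213386 - 1455541*(-1/1334667))/4022950 = (-2213386 + 1455541/1334667)*(1/4022950) = -2954131796921/1334667*1/4022950 = -2954131796921/5369298607650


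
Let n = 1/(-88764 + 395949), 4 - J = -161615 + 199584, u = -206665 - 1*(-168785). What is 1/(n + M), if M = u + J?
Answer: -307185/23298446324 ≈ -1.3185e-5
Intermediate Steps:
u = -37880 (u = -206665 + 168785 = -37880)
J = -37965 (J = 4 - (-161615 + 199584) = 4 - 1*37969 = 4 - 37969 = -37965)
M = -75845 (M = -37880 - 37965 = -75845)
n = 1/307185 ≈ 3.2554e-6
1/(n + M) = 1/(1/307185 - 75845) = 1/(-23298446324/307185) = -307185/23298446324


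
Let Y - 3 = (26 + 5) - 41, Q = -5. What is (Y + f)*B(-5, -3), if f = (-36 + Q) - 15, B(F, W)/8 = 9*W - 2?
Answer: 14616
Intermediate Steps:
B(F, W) = -16 + 72*W (B(F, W) = 8*(9*W - 2) = 8*(-2 + 9*W) = -16 + 72*W)
Y = -7 (Y = 3 + ((26 + 5) - 41) = 3 + (31 - 41) = 3 - 10 = -7)
f = -56 (f = (-36 - 5) - 15 = -41 - 15 = -56)
(Y + f)*B(-5, -3) = (-7 - 56)*(-16 + 72*(-3)) = -63*(-16 - 216) = -63*(-232) = 14616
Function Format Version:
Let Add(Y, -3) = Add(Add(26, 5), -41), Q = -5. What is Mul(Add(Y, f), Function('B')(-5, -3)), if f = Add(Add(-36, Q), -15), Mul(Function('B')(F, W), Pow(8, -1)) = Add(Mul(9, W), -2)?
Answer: 14616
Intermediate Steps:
Function('B')(F, W) = Add(-16, Mul(72, W)) (Function('B')(F, W) = Mul(8, Add(Mul(9, W), -2)) = Mul(8, Add(-2, Mul(9, W))) = Add(-16, Mul(72, W)))
Y = -7 (Y = Add(3, Add(Add(26, 5), -41)) = Add(3, Add(31, -41)) = Add(3, -10) = -7)
f = -56 (f = Add(Add(-36, -5), -15) = Add(-41, -15) = -56)
Mul(Add(Y, f), Function('B')(-5, -3)) = Mul(Add(-7, -56), Add(-16, Mul(72, -3))) = Mul(-63, Add(-16, -216)) = Mul(-63, -232) = 14616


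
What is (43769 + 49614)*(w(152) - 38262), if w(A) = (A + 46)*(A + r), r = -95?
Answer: -2519099808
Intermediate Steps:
w(A) = (-95 + A)*(46 + A) (w(A) = (A + 46)*(A - 95) = (46 + A)*(-95 + A) = (-95 + A)*(46 + A))
(43769 + 49614)*(w(152) - 38262) = (43769 + 49614)*((-4370 + 152**2 - 49*152) - 38262) = 93383*((-4370 + 23104 - 7448) - 38262) = 93383*(11286 - 38262) = 93383*(-26976) = -2519099808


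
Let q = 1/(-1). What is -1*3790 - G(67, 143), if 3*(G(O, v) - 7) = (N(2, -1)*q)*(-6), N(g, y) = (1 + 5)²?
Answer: -3869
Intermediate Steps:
N(g, y) = 36 (N(g, y) = 6² = 36)
q = -1
G(O, v) = 79 (G(O, v) = 7 + ((36*(-1))*(-6))/3 = 7 + (-36*(-6))/3 = 7 + (⅓)*216 = 7 + 72 = 79)
-1*3790 - G(67, 143) = -1*3790 - 1*79 = -3790 - 79 = -3869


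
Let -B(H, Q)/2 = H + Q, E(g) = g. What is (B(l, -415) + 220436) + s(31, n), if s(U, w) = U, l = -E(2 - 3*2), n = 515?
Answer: 221289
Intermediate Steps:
l = 4 (l = -(2 - 3*2) = -(2 - 6) = -1*(-4) = 4)
B(H, Q) = -2*H - 2*Q (B(H, Q) = -2*(H + Q) = -2*H - 2*Q)
(B(l, -415) + 220436) + s(31, n) = ((-2*4 - 2*(-415)) + 220436) + 31 = ((-8 + 830) + 220436) + 31 = (822 + 220436) + 31 = 221258 + 31 = 221289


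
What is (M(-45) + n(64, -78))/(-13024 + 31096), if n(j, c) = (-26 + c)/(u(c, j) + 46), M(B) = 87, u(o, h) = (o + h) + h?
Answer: 1031/216864 ≈ 0.0047541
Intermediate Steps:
u(o, h) = o + 2*h (u(o, h) = (h + o) + h = o + 2*h)
n(j, c) = (-26 + c)/(46 + c + 2*j) (n(j, c) = (-26 + c)/((c + 2*j) + 46) = (-26 + c)/(46 + c + 2*j))
(M(-45) + n(64, -78))/(-13024 + 31096) = (87 + (-26 - 78)/(46 - 78 + 2*64))/(-13024 + 31096) = (87 - 104/(46 - 78 + 128))/18072 = (87 - 104/96)*(1/18072) = (87 + (1/96)*(-104))*(1/18072) = (87 - 13/12)*(1/18072) = (1031/12)*(1/18072) = 1031/216864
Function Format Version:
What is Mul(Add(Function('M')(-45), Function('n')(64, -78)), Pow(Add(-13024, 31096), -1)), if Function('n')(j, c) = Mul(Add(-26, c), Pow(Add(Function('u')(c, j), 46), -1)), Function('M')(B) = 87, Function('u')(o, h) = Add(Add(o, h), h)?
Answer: Rational(1031, 216864) ≈ 0.0047541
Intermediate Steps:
Function('u')(o, h) = Add(o, Mul(2, h)) (Function('u')(o, h) = Add(Add(h, o), h) = Add(o, Mul(2, h)))
Function('n')(j, c) = Mul(Pow(Add(46, c, Mul(2, j)), -1), Add(-26, c)) (Function('n')(j, c) = Mul(Add(-26, c), Pow(Add(Add(c, Mul(2, j)), 46), -1)) = Mul(Add(-26, c), Pow(Add(46, c, Mul(2, j)), -1)) = Mul(Pow(Add(46, c, Mul(2, j)), -1), Add(-26, c)))
Mul(Add(Function('M')(-45), Function('n')(64, -78)), Pow(Add(-13024, 31096), -1)) = Mul(Add(87, Mul(Pow(Add(46, -78, Mul(2, 64)), -1), Add(-26, -78))), Pow(Add(-13024, 31096), -1)) = Mul(Add(87, Mul(Pow(Add(46, -78, 128), -1), -104)), Pow(18072, -1)) = Mul(Add(87, Mul(Pow(96, -1), -104)), Rational(1, 18072)) = Mul(Add(87, Mul(Rational(1, 96), -104)), Rational(1, 18072)) = Mul(Add(87, Rational(-13, 12)), Rational(1, 18072)) = Mul(Rational(1031, 12), Rational(1, 18072)) = Rational(1031, 216864)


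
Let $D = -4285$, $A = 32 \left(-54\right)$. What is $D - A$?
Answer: $-2557$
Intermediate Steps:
$A = -1728$
$D - A = -4285 - -1728 = -4285 + 1728 = -2557$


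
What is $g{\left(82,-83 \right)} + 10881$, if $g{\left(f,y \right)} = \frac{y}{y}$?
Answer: $10882$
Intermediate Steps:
$g{\left(f,y \right)} = 1$
$g{\left(82,-83 \right)} + 10881 = 1 + 10881 = 10882$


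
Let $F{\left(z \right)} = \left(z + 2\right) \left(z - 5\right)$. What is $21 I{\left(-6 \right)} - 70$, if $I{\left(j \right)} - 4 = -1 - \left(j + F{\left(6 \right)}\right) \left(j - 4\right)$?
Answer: $413$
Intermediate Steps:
$F{\left(z \right)} = \left(-5 + z\right) \left(2 + z\right)$ ($F{\left(z \right)} = \left(2 + z\right) \left(-5 + z\right) = \left(-5 + z\right) \left(2 + z\right)$)
$I{\left(j \right)} = 3 - \left(-4 + j\right) \left(8 + j\right)$ ($I{\left(j \right)} = 4 - \left(1 + \left(j - \left(28 - 36\right)\right) \left(j - 4\right)\right) = 4 - \left(1 + \left(j - -8\right) \left(-4 + j\right)\right) = 4 - \left(1 + \left(j + 8\right) \left(-4 + j\right)\right) = 4 - \left(1 + \left(8 + j\right) \left(-4 + j\right)\right) = 4 - \left(1 + \left(-4 + j\right) \left(8 + j\right)\right) = 3 - \left(-4 + j\right) \left(8 + j\right)$)
$21 I{\left(-6 \right)} - 70 = 21 \left(35 - \left(-6\right)^{2} - -24\right) - 70 = 21 \left(35 - 36 + 24\right) - 70 = 21 \cdot 23 - 70 = 483 - 70 = 413$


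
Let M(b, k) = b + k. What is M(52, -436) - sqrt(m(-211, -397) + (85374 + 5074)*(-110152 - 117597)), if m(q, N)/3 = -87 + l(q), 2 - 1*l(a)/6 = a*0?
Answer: -384 - I*sqrt(20599441777) ≈ -384.0 - 1.4353e+5*I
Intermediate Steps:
l(a) = 12 (l(a) = 12 - 6*a*0 = 12 - 6*0 = 12 + 0 = 12)
m(q, N) = -225 (m(q, N) = 3*(-87 + 12) = 3*(-75) = -225)
M(52, -436) - sqrt(m(-211, -397) + (85374 + 5074)*(-110152 - 117597)) = (52 - 436) - sqrt(-225 + (85374 + 5074)*(-110152 - 117597)) = -384 - sqrt(-225 + 90448*(-227749)) = -384 - sqrt(-225 - 20599441552) = -384 - sqrt(-20599441777) = -384 - I*sqrt(20599441777)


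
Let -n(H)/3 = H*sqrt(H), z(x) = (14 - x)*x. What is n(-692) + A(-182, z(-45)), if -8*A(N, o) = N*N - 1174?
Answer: -15975/4 + 4152*I*sqrt(173) ≈ -3993.8 + 54611.0*I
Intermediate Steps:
z(x) = x*(14 - x)
A(N, o) = 587/4 - N**2/8 (A(N, o) = -(N*N - 1174)/8 = -(N**2 - 1174)/8 = -(-1174 + N**2)/8 = 587/4 - N**2/8)
n(H) = -3*H**(3/2) (n(H) = -3*H*sqrt(H) = -3*H**(3/2))
n(-692) + A(-182, z(-45)) = -(-4152)*I*sqrt(173) + (587/4 - 1/8*(-182)**2) = -(-4152)*I*sqrt(173) + (587/4 - 1/8*33124) = 4152*I*sqrt(173) + (587/4 - 8281/2) = 4152*I*sqrt(173) - 15975/4 = -15975/4 + 4152*I*sqrt(173)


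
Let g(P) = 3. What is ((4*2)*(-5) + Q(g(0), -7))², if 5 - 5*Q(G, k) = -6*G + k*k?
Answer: 51076/25 ≈ 2043.0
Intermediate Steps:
Q(G, k) = 1 - k²/5 + 6*G/5 (Q(G, k) = 1 - (-6*G + k*k)/5 = 1 - (-6*G + k²)/5 = 1 - (k² - 6*G)/5 = 1 + (-k²/5 + 6*G/5) = 1 - k²/5 + 6*G/5)
((4*2)*(-5) + Q(g(0), -7))² = ((4*2)*(-5) + (1 - ⅕*(-7)² + (6/5)*3))² = (8*(-5) + (1 - ⅕*49 + 18/5))² = (-40 + (1 - 49/5 + 18/5))² = (-40 - 26/5)² = (-226/5)² = 51076/25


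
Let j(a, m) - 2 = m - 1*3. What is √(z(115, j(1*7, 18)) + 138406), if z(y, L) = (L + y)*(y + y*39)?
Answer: √745606 ≈ 863.48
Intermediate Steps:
j(a, m) = -1 + m (j(a, m) = 2 + (m - 1*3) = 2 + (m - 3) = 2 + (-3 + m) = -1 + m)
z(y, L) = 40*y*(L + y) (z(y, L) = (L + y)*(y + 39*y) = (L + y)*(40*y) = 40*y*(L + y))
√(z(115, j(1*7, 18)) + 138406) = √(40*115*((-1 + 18) + 115) + 138406) = √(40*115*(17 + 115) + 138406) = √(40*115*132 + 138406) = √(607200 + 138406) = √745606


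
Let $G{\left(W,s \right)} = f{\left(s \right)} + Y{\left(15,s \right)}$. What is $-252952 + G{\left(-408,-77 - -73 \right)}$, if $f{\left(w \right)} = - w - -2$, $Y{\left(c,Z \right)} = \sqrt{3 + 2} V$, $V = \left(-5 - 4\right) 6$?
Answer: $-252946 - 54 \sqrt{5} \approx -2.5307 \cdot 10^{5}$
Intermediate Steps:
$V = -54$ ($V = \left(-9\right) 6 = -54$)
$Y{\left(c,Z \right)} = - 54 \sqrt{5}$ ($Y{\left(c,Z \right)} = \sqrt{3 + 2} \left(-54\right) = \sqrt{5} \left(-54\right) = - 54 \sqrt{5}$)
$f{\left(w \right)} = 2 - w$ ($f{\left(w \right)} = - w + 2 = 2 - w$)
$G{\left(W,s \right)} = 2 - s - 54 \sqrt{5}$ ($G{\left(W,s \right)} = \left(2 - s\right) - 54 \sqrt{5} = 2 - s - 54 \sqrt{5}$)
$-252952 + G{\left(-408,-77 - -73 \right)} = -252952 - \left(-79 + 73 + 54 \sqrt{5}\right) = -252952 - \left(-6 + 54 \sqrt{5}\right) = -252952 + \left(2 + 4 - 54 \sqrt{5}\right) = -252952 + \left(6 - 54 \sqrt{5}\right) = -252946 - 54 \sqrt{5}$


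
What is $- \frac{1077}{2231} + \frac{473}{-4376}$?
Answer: $- \frac{5768215}{9762856} \approx -0.59083$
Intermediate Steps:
$- \frac{1077}{2231} + \frac{473}{-4376} = \left(-1077\right) \frac{1}{2231} + 473 \left(- \frac{1}{4376}\right) = - \frac{1077}{2231} - \frac{473}{4376} = - \frac{5768215}{9762856}$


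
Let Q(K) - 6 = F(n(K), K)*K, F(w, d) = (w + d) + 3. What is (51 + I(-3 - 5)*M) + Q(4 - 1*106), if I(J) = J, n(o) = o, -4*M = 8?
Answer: 20575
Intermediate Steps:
M = -2 (M = -¼*8 = -2)
F(w, d) = 3 + d + w (F(w, d) = (d + w) + 3 = 3 + d + w)
Q(K) = 6 + K*(3 + 2*K) (Q(K) = 6 + (3 + K + K)*K = 6 + (3 + 2*K)*K = 6 + K*(3 + 2*K))
(51 + I(-3 - 5)*M) + Q(4 - 1*106) = (51 + (-3 - 5)*(-2)) + (6 + (4 - 1*106)*(3 + 2*(4 - 1*106))) = (51 - 8*(-2)) + (6 + (4 - 106)*(3 + 2*(4 - 106))) = (51 + 16) + (6 - 102*(3 + 2*(-102))) = 67 + (6 - 102*(3 - 204)) = 67 + (6 - 102*(-201)) = 67 + (6 + 20502) = 67 + 20508 = 20575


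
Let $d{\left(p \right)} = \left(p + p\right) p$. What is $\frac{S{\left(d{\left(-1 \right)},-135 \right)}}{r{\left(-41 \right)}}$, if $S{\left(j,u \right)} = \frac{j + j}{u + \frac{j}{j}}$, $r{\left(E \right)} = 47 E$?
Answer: $\frac{2}{129109} \approx 1.5491 \cdot 10^{-5}$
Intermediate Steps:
$d{\left(p \right)} = 2 p^{2}$ ($d{\left(p \right)} = 2 p p = 2 p^{2}$)
$S{\left(j,u \right)} = \frac{2 j}{1 + u}$ ($S{\left(j,u \right)} = \frac{2 j}{u + 1} = \frac{2 j}{1 + u}$)
$\frac{S{\left(d{\left(-1 \right)},-135 \right)}}{r{\left(-41 \right)}} = \frac{2 \cdot 2 \left(-1\right)^{2} \frac{1}{1 - 135}}{47 \left(-41\right)} = \frac{2 \cdot 2 \cdot 1 \frac{1}{-134}}{-1927} = 2 \cdot 2 \left(- \frac{1}{134}\right) \left(- \frac{1}{1927}\right) = \left(- \frac{2}{67}\right) \left(- \frac{1}{1927}\right) = \frac{2}{129109}$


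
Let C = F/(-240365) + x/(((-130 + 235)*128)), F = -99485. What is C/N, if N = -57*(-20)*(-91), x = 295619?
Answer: -1113746759/5155886937600 ≈ -0.00021601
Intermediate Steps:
C = 14478707867/646101120 (C = -99485/(-240365) + 295619/(((-130 + 235)*128)) = -99485*(-1/240365) + 295619/((105*128)) = 19897/48073 + 295619/13440 = 14478707867/646101120 ≈ 22.409)
N = -103740 (N = 1140*(-91) = -103740)
C/N = (14478707867/646101120)/(-103740) = (14478707867/646101120)*(-1/103740) = -1113746759/5155886937600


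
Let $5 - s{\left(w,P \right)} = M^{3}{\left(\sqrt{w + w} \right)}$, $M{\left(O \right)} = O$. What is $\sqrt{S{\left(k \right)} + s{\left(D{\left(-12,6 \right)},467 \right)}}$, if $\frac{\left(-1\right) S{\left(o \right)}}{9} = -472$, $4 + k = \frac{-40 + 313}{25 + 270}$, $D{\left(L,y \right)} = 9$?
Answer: $\sqrt{4253 - 54 \sqrt{2}} \approx 64.627$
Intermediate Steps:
$k = - \frac{907}{295}$ ($k = -4 + \frac{-40 + 313}{25 + 270} = -4 + \frac{273}{295} = - \frac{907}{295} \approx -3.0746$)
$S{\left(o \right)} = 4248$ ($S{\left(o \right)} = \left(-9\right) \left(-472\right) = 4248$)
$s{\left(w,P \right)} = 5 - 2 \sqrt{2} w^{\frac{3}{2}}$ ($s{\left(w,P \right)} = 5 - \left(\sqrt{w + w}\right)^{3} = 5 - \left(\sqrt{2 w}\right)^{3} = 5 - \left(\sqrt{2} \sqrt{w}\right)^{3} = 5 - 2 \sqrt{2} w^{\frac{3}{2}}$)
$\sqrt{S{\left(k \right)} + s{\left(D{\left(-12,6 \right)},467 \right)}} = \sqrt{4248 + \left(5 - 2 \sqrt{2} \cdot 9^{\frac{3}{2}}\right)} = \sqrt{4248 + \left(5 - 2 \sqrt{2} \cdot 27\right)} = \sqrt{4248 + \left(5 - 54 \sqrt{2}\right)} = \sqrt{4253 - 54 \sqrt{2}}$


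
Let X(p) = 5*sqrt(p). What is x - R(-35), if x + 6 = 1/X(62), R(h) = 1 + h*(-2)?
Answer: -77 + sqrt(62)/310 ≈ -76.975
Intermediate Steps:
R(h) = 1 - 2*h
x = -6 + sqrt(62)/310 (x = -6 + 1/(5*sqrt(62)) = -6 + sqrt(62)/310 ≈ -5.9746)
x - R(-35) = (-6 + sqrt(62)/310) - (1 - 2*(-35)) = (-6 + sqrt(62)/310) - (1 + 70) = (-6 + sqrt(62)/310) - 1*71 = (-6 + sqrt(62)/310) - 71 = -77 + sqrt(62)/310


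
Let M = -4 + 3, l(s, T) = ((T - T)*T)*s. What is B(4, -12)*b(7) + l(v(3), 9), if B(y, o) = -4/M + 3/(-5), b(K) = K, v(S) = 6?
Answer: 119/5 ≈ 23.800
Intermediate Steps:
l(s, T) = 0 (l(s, T) = (0*T)*s = 0*s = 0)
M = -1
B(y, o) = 17/5 (B(y, o) = -4/(-1) + 3/(-5) = -4*(-1) + 3*(-⅕) = 4 - ⅗ = 17/5)
B(4, -12)*b(7) + l(v(3), 9) = (17/5)*7 + 0 = 119/5 + 0 = 119/5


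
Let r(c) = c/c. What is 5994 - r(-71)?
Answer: 5993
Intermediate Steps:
r(c) = 1
5994 - r(-71) = 5994 - 1*1 = 5994 - 1 = 5993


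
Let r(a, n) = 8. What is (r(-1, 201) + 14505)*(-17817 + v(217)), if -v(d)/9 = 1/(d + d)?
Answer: -112223035131/434 ≈ -2.5858e+8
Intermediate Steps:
v(d) = -9/(2*d) (v(d) = -9/(d + d) = -9*1/(2*d) = -9/(2*d))
(r(-1, 201) + 14505)*(-17817 + v(217)) = (8 + 14505)*(-17817 - 9/2/217) = 14513*(-17817 - 9/2*1/217) = 14513*(-17817 - 9/434) = 14513*(-7732587/434) = -112223035131/434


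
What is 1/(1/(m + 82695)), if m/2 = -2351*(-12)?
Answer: 139119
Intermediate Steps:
m = 56424 (m = 2*(-2351*(-12)) = 2*28212 = 56424)
1/(1/(m + 82695)) = 1/(1/(56424 + 82695)) = 1/(1/139119) = 139119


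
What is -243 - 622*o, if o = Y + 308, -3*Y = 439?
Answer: -302399/3 ≈ -1.0080e+5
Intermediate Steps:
Y = -439/3 (Y = -⅓*439 = -439/3 ≈ -146.33)
o = 485/3 (o = -439/3 + 308 = 485/3 ≈ 161.67)
-243 - 622*o = -243 - 622*485/3 = -243 - 301670/3 = -302399/3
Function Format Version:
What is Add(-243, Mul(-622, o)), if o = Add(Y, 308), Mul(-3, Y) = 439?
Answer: Rational(-302399, 3) ≈ -1.0080e+5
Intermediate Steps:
Y = Rational(-439, 3) (Y = Mul(Rational(-1, 3), 439) = Rational(-439, 3) ≈ -146.33)
o = Rational(485, 3) (o = Add(Rational(-439, 3), 308) = Rational(485, 3) ≈ 161.67)
Add(-243, Mul(-622, o)) = Add(-243, Mul(-622, Rational(485, 3))) = Add(-243, Rational(-301670, 3)) = Rational(-302399, 3)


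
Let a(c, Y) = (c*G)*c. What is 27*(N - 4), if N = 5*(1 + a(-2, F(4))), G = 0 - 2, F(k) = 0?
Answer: -1053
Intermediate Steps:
G = -2
a(c, Y) = -2*c**2 (a(c, Y) = (c*(-2))*c = (-2*c)*c = -2*c**2)
N = -35 (N = 5*(1 - 2*(-2)**2) = 5*(1 - 2*4) = 5*(1 - 8) = 5*(-7) = -35)
27*(N - 4) = 27*(-35 - 4) = 27*(-39) = -1053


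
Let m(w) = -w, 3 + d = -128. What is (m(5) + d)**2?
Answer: 18496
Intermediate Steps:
d = -131 (d = -3 - 128 = -131)
(m(5) + d)**2 = (-1*5 - 131)**2 = (-5 - 131)**2 = (-136)**2 = 18496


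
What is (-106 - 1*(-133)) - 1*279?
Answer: -252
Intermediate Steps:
(-106 - 1*(-133)) - 1*279 = (-106 + 133) - 279 = 27 - 279 = -252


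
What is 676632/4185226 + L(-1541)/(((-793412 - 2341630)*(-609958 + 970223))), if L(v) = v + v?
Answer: 191054813813855173/1181746592982208845 ≈ 0.16167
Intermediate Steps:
L(v) = 2*v
676632/4185226 + L(-1541)/(((-793412 - 2341630)*(-609958 + 970223))) = 676632/4185226 + (2*(-1541))/(((-793412 - 2341630)*(-609958 + 970223))) = 676632*(1/4185226) - 3082/((-3135042*360265)) = 338316/2092613 - 3082/(-1129445906130) = 338316/2092613 - 3082*(-1/1129445906130) = 338316/2092613 + 1541/564722953065 = 191054813813855173/1181746592982208845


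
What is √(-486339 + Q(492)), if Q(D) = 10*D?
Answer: 3*I*√53491 ≈ 693.84*I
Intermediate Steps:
√(-486339 + Q(492)) = √(-486339 + 10*492) = √(-486339 + 4920) = √(-481419) = 3*I*√53491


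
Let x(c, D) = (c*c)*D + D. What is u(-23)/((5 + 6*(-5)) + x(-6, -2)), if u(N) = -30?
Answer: 10/33 ≈ 0.30303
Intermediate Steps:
x(c, D) = D + D*c**2 (x(c, D) = c**2*D + D = D*c**2 + D = D + D*c**2)
u(-23)/((5 + 6*(-5)) + x(-6, -2)) = -30/((5 + 6*(-5)) - 2*(1 + (-6)**2)) = -30/((5 - 30) - 2*(1 + 36)) = -30/(-25 - 2*37) = -30/(-25 - 74) = -30/(-99) = -1/99*(-30) = 10/33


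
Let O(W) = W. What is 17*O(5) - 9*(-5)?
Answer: 130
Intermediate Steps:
17*O(5) - 9*(-5) = 17*5 - 9*(-5) = 85 + 45 = 130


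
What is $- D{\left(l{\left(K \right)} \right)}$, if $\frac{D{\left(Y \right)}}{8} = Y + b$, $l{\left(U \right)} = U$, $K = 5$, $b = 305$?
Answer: $-2480$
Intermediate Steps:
$D{\left(Y \right)} = 2440 + 8 Y$ ($D{\left(Y \right)} = 8 \left(Y + 305\right) = 8 \left(305 + Y\right) = 2440 + 8 Y$)
$- D{\left(l{\left(K \right)} \right)} = - (2440 + 8 \cdot 5) = - (2440 + 40) = \left(-1\right) 2480 = -2480$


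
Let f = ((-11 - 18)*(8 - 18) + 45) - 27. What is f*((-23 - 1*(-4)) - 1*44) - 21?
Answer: -19425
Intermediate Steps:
f = 308 (f = (-29*(-10) + 45) - 27 = (290 + 45) - 27 = 335 - 27 = 308)
f*((-23 - 1*(-4)) - 1*44) - 21 = 308*((-23 - 1*(-4)) - 1*44) - 21 = 308*((-23 + 4) - 44) - 21 = 308*(-19 - 44) - 21 = 308*(-63) - 21 = -19404 - 21 = -19425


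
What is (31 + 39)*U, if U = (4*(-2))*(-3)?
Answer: 1680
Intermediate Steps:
U = 24 (U = -8*(-3) = 24)
(31 + 39)*U = (31 + 39)*24 = 70*24 = 1680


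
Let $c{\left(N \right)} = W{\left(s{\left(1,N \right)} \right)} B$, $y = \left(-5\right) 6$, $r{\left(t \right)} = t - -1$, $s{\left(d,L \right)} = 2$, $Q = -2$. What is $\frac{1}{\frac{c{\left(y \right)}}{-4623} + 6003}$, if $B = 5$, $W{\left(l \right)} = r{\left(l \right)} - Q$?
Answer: $\frac{4623}{27751844} \approx 0.00016658$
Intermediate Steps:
$r{\left(t \right)} = 1 + t$ ($r{\left(t \right)} = t + 1 = 1 + t$)
$y = -30$
$W{\left(l \right)} = 3 + l$ ($W{\left(l \right)} = \left(1 + l\right) - -2 = \left(1 + l\right) + 2 = 3 + l$)
$c{\left(N \right)} = 25$ ($c{\left(N \right)} = \left(3 + 2\right) 5 = 5 \cdot 5 = 25$)
$\frac{1}{\frac{c{\left(y \right)}}{-4623} + 6003} = \frac{1}{\frac{25}{-4623} + 6003} = \frac{1}{25 \left(- \frac{1}{4623}\right) + 6003} = \frac{1}{- \frac{25}{4623} + 6003} = \frac{1}{\frac{27751844}{4623}} = \frac{4623}{27751844}$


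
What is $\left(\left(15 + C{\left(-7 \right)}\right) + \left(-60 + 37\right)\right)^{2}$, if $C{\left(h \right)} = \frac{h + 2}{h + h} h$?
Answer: $\frac{441}{4} \approx 110.25$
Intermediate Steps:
$C{\left(h \right)} = 1 + \frac{h}{2}$ ($C{\left(h \right)} = \frac{2 + h}{2 h} h = 1 + \frac{h}{2}$)
$\left(\left(15 + C{\left(-7 \right)}\right) + \left(-60 + 37\right)\right)^{2} = \left(\left(15 + \left(1 + \frac{1}{2} \left(-7\right)\right)\right) + \left(-60 + 37\right)\right)^{2} = \left(\left(15 + \left(1 - \frac{7}{2}\right)\right) - 23\right)^{2} = \left(\left(15 - \frac{5}{2}\right) - 23\right)^{2} = \left(\frac{25}{2} - 23\right)^{2} = \left(- \frac{21}{2}\right)^{2} = \frac{441}{4}$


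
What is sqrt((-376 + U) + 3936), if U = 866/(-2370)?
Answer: sqrt(4998527895)/1185 ≈ 59.663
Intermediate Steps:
U = -433/1185 (U = 866*(-1/2370) = -433/1185 ≈ -0.36540)
sqrt((-376 + U) + 3936) = sqrt((-376 - 433/1185) + 3936) = sqrt(-445993/1185 + 3936) = sqrt(4218167/1185) = sqrt(4998527895)/1185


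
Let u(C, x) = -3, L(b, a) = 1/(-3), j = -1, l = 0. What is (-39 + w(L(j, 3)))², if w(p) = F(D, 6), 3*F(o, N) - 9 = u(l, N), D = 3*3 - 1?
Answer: 1369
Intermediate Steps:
D = 8 (D = 9 - 1 = 8)
L(b, a) = -⅓
F(o, N) = 2 (F(o, N) = 3 + (⅓)*(-3) = 3 - 1 = 2)
w(p) = 2
(-39 + w(L(j, 3)))² = (-39 + 2)² = (-37)² = 1369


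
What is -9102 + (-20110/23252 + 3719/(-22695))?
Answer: -2401852976459/263852070 ≈ -9103.0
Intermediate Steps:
-9102 + (-20110/23252 + 3719/(-22695)) = -9102 + (-20110*1/23252 + 3719*(-1/22695)) = -9102 + (-10055/11626 - 3719/22695) = -9102 - 271435319/263852070 = -2401852976459/263852070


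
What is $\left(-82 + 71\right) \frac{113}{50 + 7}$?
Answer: $- \frac{1243}{57} \approx -21.807$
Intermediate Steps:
$\left(-82 + 71\right) \frac{113}{50 + 7} = - 11 \cdot \frac{113}{57} = - 11 \cdot 113 \cdot \frac{1}{57} = \left(-11\right) \frac{113}{57} = - \frac{1243}{57}$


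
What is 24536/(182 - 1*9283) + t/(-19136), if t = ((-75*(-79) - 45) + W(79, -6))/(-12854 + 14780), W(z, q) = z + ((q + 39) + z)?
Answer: -69565576759/25801990272 ≈ -2.6961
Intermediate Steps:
W(z, q) = 39 + q + 2*z (W(z, q) = z + ((39 + q) + z) = z + (39 + q + z) = 39 + q + 2*z)
t = 6071/1926 (t = ((-75*(-79) - 45) + (39 - 6 + 2*79))/(-12854 + 14780) = ((5925 - 45) + (39 - 6 + 158))/1926 = (5880 + 191)*(1/1926) = 6071*(1/1926) = 6071/1926 ≈ 3.1521)
24536/(182 - 1*9283) + t/(-19136) = 24536/(182 - 1*9283) + (6071/1926)/(-19136) = 24536/(182 - 9283) + (6071/1926)*(-1/19136) = 24536/(-9101) - 467/2835072 = 24536*(-1/9101) - 467/2835072 = -24536/9101 - 467/2835072 = -69565576759/25801990272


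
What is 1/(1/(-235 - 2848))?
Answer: -3083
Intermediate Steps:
1/(1/(-235 - 2848)) = 1/(1/(-3083)) = 1/(-1/3083) = -3083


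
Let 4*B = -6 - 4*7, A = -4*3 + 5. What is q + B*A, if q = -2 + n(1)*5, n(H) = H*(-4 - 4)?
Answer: 35/2 ≈ 17.500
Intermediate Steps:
n(H) = -8*H (n(H) = H*(-8) = -8*H)
A = -7 (A = -12 + 5 = -7)
B = -17/2 (B = (-6 - 4*7)/4 = (-6 - 28)/4 = (¼)*(-34) = -17/2 ≈ -8.5000)
q = -42 (q = -2 - 8*1*5 = -2 - 8*5 = -2 - 40 = -42)
q + B*A = -42 - 17/2*(-7) = -42 + 119/2 = 35/2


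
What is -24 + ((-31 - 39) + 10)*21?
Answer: -1284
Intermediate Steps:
-24 + ((-31 - 39) + 10)*21 = -24 + (-70 + 10)*21 = -24 - 60*21 = -24 - 1260 = -1284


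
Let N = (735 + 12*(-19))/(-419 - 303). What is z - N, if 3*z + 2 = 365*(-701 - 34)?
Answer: -193694473/2166 ≈ -89425.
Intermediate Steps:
z = -268277/3 (z = -2/3 + (365*(-701 - 34))/3 = -2/3 + (365*(-735))/3 = -2/3 + (1/3)*(-268275) = -2/3 - 89425 = -268277/3 ≈ -89426.)
N = -507/722 (N = (735 - 228)/(-722) = 507*(-1/722) = -507/722 ≈ -0.70222)
z - N = -268277/3 - 1*(-507/722) = -268277/3 + 507/722 = -193694473/2166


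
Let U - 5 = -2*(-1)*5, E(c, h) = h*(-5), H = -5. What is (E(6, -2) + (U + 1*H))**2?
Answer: 400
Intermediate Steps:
E(c, h) = -5*h
U = 15 (U = 5 - 2*(-1)*5 = 5 + 2*5 = 5 + 10 = 15)
(E(6, -2) + (U + 1*H))**2 = (-5*(-2) + (15 + 1*(-5)))**2 = (10 + (15 - 5))**2 = (10 + 10)**2 = 20**2 = 400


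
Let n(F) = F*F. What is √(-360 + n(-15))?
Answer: 3*I*√15 ≈ 11.619*I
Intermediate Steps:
n(F) = F²
√(-360 + n(-15)) = √(-360 + (-15)²) = √(-360 + 225) = √(-135) = 3*I*√15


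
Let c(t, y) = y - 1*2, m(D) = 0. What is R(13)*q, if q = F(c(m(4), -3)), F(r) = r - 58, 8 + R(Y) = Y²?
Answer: -10143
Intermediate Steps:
c(t, y) = -2 + y (c(t, y) = y - 2 = -2 + y)
R(Y) = -8 + Y²
F(r) = -58 + r
q = -63 (q = -58 + (-2 - 3) = -58 - 5 = -63)
R(13)*q = (-8 + 13²)*(-63) = (-8 + 169)*(-63) = 161*(-63) = -10143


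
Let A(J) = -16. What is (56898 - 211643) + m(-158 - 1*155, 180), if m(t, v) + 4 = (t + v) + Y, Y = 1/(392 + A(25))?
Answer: -58235631/376 ≈ -1.5488e+5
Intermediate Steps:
Y = 1/376 (Y = 1/(392 - 16) = 1/376 ≈ 0.0026596)
m(t, v) = -1503/376 + t + v (m(t, v) = -4 + ((t + v) + 1/376) = -4 + (1/376 + t + v) = -1503/376 + t + v)
(56898 - 211643) + m(-158 - 1*155, 180) = (56898 - 211643) + (-1503/376 + (-158 - 1*155) + 180) = -154745 + (-1503/376 + (-158 - 155) + 180) = -154745 + (-1503/376 - 313 + 180) = -154745 - 51511/376 = -58235631/376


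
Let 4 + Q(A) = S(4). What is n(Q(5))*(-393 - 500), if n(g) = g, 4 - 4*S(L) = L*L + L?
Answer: 7144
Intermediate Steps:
S(L) = 1 - L/4 - L**2/4 (S(L) = 1 - (L*L + L)/4 = 1 - (L**2 + L)/4 = 1 - (L + L**2)/4 = 1 + (-L/4 - L**2/4) = 1 - L/4 - L**2/4)
Q(A) = -8 (Q(A) = -4 + (1 - 1/4*4 - 1/4*4**2) = -4 + (1 - 1 - 1/4*16) = -4 + (1 - 1 - 4) = -4 - 4 = -8)
n(Q(5))*(-393 - 500) = -8*(-393 - 500) = -8*(-893) = 7144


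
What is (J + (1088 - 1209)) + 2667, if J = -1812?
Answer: 734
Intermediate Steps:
(J + (1088 - 1209)) + 2667 = (-1812 + (1088 - 1209)) + 2667 = (-1812 - 121) + 2667 = -1933 + 2667 = 734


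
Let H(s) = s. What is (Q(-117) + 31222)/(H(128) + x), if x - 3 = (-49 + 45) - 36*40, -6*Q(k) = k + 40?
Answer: -187409/7878 ≈ -23.789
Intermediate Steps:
Q(k) = -20/3 - k/6 (Q(k) = -(k + 40)/6 = -(40 + k)/6 = -20/3 - k/6)
x = -1441 (x = 3 + ((-49 + 45) - 36*40) = 3 + (-4 - 1440) = 3 - 1444 = -1441)
(Q(-117) + 31222)/(H(128) + x) = ((-20/3 - ⅙*(-117)) + 31222)/(128 - 1441) = ((-20/3 + 39/2) + 31222)/(-1313) = (77/6 + 31222)*(-1/1313) = (187409/6)*(-1/1313) = -187409/7878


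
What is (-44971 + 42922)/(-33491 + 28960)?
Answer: 2049/4531 ≈ 0.45222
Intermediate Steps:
(-44971 + 42922)/(-33491 + 28960) = -2049/(-4531) = -2049*(-1/4531) = 2049/4531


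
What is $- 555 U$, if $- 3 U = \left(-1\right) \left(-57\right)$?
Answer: $10545$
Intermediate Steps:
$U = -19$ ($U = - \frac{\left(-1\right) \left(-57\right)}{3} = \left(- \frac{1}{3}\right) 57 = -19$)
$- 555 U = \left(-555\right) \left(-19\right) = 10545$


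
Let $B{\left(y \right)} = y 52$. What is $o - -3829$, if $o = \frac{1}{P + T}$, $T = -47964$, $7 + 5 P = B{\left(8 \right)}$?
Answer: $\frac{916704714}{239411} \approx 3829.0$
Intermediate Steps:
$B{\left(y \right)} = 52 y$
$P = \frac{409}{5}$ ($P = - \frac{7}{5} + \frac{52 \cdot 8}{5} = - \frac{7}{5} + \frac{1}{5} \cdot 416 = - \frac{7}{5} + \frac{416}{5} = \frac{409}{5} \approx 81.8$)
$o = - \frac{5}{239411}$ ($o = \frac{1}{\frac{409}{5} - 47964} = \frac{1}{- \frac{239411}{5}} = - \frac{5}{239411} \approx -2.0885 \cdot 10^{-5}$)
$o - -3829 = - \frac{5}{239411} - -3829 = - \frac{5}{239411} + 3829 = \frac{916704714}{239411}$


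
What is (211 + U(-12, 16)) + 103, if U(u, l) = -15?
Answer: 299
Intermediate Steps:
(211 + U(-12, 16)) + 103 = (211 - 15) + 103 = 196 + 103 = 299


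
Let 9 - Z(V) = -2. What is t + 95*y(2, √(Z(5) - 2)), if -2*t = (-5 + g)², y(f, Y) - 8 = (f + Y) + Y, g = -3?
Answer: 1488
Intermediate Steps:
Z(V) = 11 (Z(V) = 9 - 1*(-2) = 9 + 2 = 11)
y(f, Y) = 8 + f + 2*Y (y(f, Y) = 8 + ((f + Y) + Y) = 8 + ((Y + f) + Y) = 8 + (f + 2*Y) = 8 + f + 2*Y)
t = -32 (t = -(-5 - 3)²/2 = -½*(-8)² = -½*64 = -32)
t + 95*y(2, √(Z(5) - 2)) = -32 + 95*(8 + 2 + 2*√(11 - 2)) = -32 + 95*(8 + 2 + 2*√9) = -32 + 95*(8 + 2 + 2*3) = -32 + 95*(8 + 2 + 6) = -32 + 95*16 = -32 + 1520 = 1488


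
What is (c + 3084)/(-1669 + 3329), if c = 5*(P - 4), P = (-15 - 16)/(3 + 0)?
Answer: 9037/4980 ≈ 1.8147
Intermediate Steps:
P = -31/3 ≈ -10.333
c = -215/3 (c = 5*(-31/3 - 4) = 5*(-43/3) = -215/3 ≈ -71.667)
(c + 3084)/(-1669 + 3329) = (-215/3 + 3084)/(-1669 + 3329) = (9037/3)/1660 = (9037/3)*(1/1660) = 9037/4980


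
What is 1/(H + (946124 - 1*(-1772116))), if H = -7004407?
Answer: -1/4286167 ≈ -2.3331e-7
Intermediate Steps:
1/(H + (946124 - 1*(-1772116))) = 1/(-7004407 + (946124 - 1*(-1772116))) = 1/(-7004407 + (946124 + 1772116)) = 1/(-7004407 + 2718240) = 1/(-4286167) = -1/4286167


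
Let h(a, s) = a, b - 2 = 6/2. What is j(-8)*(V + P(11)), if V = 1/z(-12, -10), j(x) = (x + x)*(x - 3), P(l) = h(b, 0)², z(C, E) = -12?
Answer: 13156/3 ≈ 4385.3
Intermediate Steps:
b = 5 (b = 2 + 6/2 = 2 + 6*(½) = 2 + 3 = 5)
P(l) = 25 (P(l) = 5² = 25)
j(x) = 2*x*(-3 + x) (j(x) = (2*x)*(-3 + x) = 2*x*(-3 + x))
V = -1/12 (V = 1/(-12) = -1/12 ≈ -0.083333)
j(-8)*(V + P(11)) = (2*(-8)*(-3 - 8))*(-1/12 + 25) = (2*(-8)*(-11))*(299/12) = 176*(299/12) = 13156/3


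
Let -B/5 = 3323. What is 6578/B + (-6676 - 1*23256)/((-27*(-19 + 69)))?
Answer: 48843988/2243025 ≈ 21.776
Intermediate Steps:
B = -16615 (B = -5*3323 = -16615)
6578/B + (-6676 - 1*23256)/((-27*(-19 + 69))) = 6578/(-16615) + (-6676 - 1*23256)/((-27*(-19 + 69))) = 6578*(-1/16615) + (-6676 - 23256)/((-27*50)) = -6578/16615 - 29932/(-1350) = -6578/16615 - 29932*(-1/1350) = -6578/16615 + 14966/675 = 48843988/2243025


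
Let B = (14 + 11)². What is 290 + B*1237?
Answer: 773415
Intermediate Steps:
B = 625 (B = 25² = 625)
290 + B*1237 = 290 + 625*1237 = 290 + 773125 = 773415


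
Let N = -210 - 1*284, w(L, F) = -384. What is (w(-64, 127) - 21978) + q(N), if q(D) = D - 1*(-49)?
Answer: -22807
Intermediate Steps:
N = -494 (N = -210 - 284 = -494)
q(D) = 49 + D (q(D) = D + 49 = 49 + D)
(w(-64, 127) - 21978) + q(N) = (-384 - 21978) + (49 - 494) = -22362 - 445 = -22807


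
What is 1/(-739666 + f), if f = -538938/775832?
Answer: -387916/286928545525 ≈ -1.3520e-6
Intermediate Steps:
f = -269469/387916 (f = -538938*1/775832 = -269469/387916 ≈ -0.69466)
1/(-739666 + f) = 1/(-739666 - 269469/387916) = 1/(-286928545525/387916) = -387916/286928545525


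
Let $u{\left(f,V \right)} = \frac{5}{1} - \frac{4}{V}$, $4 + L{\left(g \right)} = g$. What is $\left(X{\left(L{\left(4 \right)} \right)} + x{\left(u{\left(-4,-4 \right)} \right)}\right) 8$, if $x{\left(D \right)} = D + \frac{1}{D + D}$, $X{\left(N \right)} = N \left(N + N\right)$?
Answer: $\frac{146}{3} \approx 48.667$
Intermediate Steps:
$L{\left(g \right)} = -4 + g$
$X{\left(N \right)} = 2 N^{2}$ ($X{\left(N \right)} = N 2 N = 2 N^{2}$)
$u{\left(f,V \right)} = 5 - \frac{4}{V}$ ($u{\left(f,V \right)} = 5 \cdot 1 - \frac{4}{V} = 5 - \frac{4}{V}$)
$x{\left(D \right)} = D + \frac{1}{2 D}$
$\left(X{\left(L{\left(4 \right)} \right)} + x{\left(u{\left(-4,-4 \right)} \right)}\right) 8 = \left(2 \left(-4 + 4\right)^{2} + \left(\left(5 - \frac{4}{-4}\right) + \frac{1}{2 \left(5 - \frac{4}{-4}\right)}\right)\right) 8 = \left(2 \cdot 0^{2} + \left(\left(5 - -1\right) + \frac{1}{2 \left(5 - -1\right)}\right)\right) 8 = \left(2 \cdot 0 + \left(\left(5 + 1\right) + \frac{1}{2 \left(5 + 1\right)}\right)\right) 8 = \left(0 + \left(6 + \frac{1}{2 \cdot 6}\right)\right) 8 = \left(0 + \left(6 + \frac{1}{2} \cdot \frac{1}{6}\right)\right) 8 = \left(0 + \left(6 + \frac{1}{12}\right)\right) 8 = \left(0 + \frac{73}{12}\right) 8 = \frac{73}{12} \cdot 8 = \frac{146}{3}$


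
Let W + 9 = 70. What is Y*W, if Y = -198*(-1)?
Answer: 12078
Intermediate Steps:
W = 61 (W = -9 + 70 = 61)
Y = 198
Y*W = 198*61 = 12078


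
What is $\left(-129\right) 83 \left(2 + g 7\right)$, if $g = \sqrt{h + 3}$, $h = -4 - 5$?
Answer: $-21414 - 74949 i \sqrt{6} \approx -21414.0 - 1.8359 \cdot 10^{5} i$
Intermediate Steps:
$h = -9$ ($h = -4 - 5 = -9$)
$g = i \sqrt{6}$ ($g = \sqrt{-9 + 3} = \sqrt{-6} = i \sqrt{6} \approx 2.4495 i$)
$\left(-129\right) 83 \left(2 + g 7\right) = \left(-129\right) 83 \left(2 + i \sqrt{6} \cdot 7\right) = - 10707 \left(2 + 7 i \sqrt{6}\right) = -21414 - 74949 i \sqrt{6}$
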